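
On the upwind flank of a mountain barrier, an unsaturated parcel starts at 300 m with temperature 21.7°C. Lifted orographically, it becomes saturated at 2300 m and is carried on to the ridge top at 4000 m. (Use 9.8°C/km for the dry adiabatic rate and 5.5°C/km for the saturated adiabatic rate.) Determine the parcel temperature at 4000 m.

From 300 m to 2300 m (dry): cools by 9.8 × 2 = 19.6°C, giving 2.1°C.
From 2300 m to 4000 m (saturated): cools by 5.5 × 1.7 = 9.35°C, giving -7.25°C.

-7.25°C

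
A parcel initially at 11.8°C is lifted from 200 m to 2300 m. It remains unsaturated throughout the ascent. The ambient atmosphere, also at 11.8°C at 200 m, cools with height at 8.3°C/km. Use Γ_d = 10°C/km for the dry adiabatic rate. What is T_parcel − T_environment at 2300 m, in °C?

Parcel:
  Dry to 2300 m: -10 × 2.1 km = -21°C, so T = -9.2°C.
Environment:
  Environment to 2300 m: -8.3 × 2.1 km = -17.43°C, so T = -5.63°C.
T_parcel − T_env = -9.2 − (-5.63) = -3.57°C

-3.57°C (parcel cooler than environment)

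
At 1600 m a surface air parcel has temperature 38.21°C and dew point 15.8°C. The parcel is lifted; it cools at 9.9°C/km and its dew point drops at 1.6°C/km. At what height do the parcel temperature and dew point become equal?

4300 m

T and T_d converge at 9.9 − 1.6 = 8.3°C per km
Height above start = (38.21 − 15.8) / 8.3 = 2.7 km
LCL altitude = 1600 m + 2700 m = 4300 m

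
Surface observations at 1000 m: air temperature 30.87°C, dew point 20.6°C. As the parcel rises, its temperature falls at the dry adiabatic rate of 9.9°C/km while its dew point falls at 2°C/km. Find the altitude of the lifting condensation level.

2300 m

T and T_d converge at 9.9 − 2 = 7.9°C per km
Height above start = (30.87 − 20.6) / 7.9 = 1.3 km
LCL altitude = 1000 m + 1300 m = 2300 m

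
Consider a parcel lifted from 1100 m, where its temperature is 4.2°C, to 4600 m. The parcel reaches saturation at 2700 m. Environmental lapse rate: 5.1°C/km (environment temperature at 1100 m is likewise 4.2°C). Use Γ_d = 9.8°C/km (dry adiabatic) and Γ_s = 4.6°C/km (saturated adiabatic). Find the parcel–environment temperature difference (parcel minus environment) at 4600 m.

-6.57°C (parcel cooler than environment)

Parcel:
  From 1100 m to 2700 m (dry): cools by 9.8 × 1.6 = 15.68°C, giving -11.48°C.
  From 2700 m to 4600 m (saturated): cools by 4.6 × 1.9 = 8.74°C, giving -20.22°C.
Environment:
  From 1100 m to 4600 m (environment): cools by 5.1 × 3.5 = 17.85°C, giving -13.65°C.
T_parcel − T_env = -20.22 − (-13.65) = -6.57°C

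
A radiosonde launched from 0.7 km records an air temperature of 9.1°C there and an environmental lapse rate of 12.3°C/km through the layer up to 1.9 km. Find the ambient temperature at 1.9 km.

-5.66°C

From 700 m to 1900 m (environmental): cools by 12.3 × 1.2 = 14.76°C, giving -5.66°C.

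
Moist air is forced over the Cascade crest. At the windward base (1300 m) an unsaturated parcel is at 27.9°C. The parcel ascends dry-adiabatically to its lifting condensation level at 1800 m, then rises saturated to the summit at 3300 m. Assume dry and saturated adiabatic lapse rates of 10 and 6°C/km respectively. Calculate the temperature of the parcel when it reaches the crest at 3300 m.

From 1300 m to 1800 m (dry): cools by 10 × 0.5 = 5°C, giving 22.9°C.
From 1800 m to 3300 m (saturated): cools by 6 × 1.5 = 9°C, giving 13.9°C.

13.9°C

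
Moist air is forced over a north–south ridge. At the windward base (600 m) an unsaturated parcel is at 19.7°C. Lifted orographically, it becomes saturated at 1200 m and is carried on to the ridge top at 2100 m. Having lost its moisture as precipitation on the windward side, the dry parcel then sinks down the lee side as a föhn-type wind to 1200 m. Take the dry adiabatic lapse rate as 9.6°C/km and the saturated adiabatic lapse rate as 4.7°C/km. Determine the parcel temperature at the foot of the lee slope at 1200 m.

From 600 m to 1200 m (dry): cools by 9.6 × 0.6 = 5.76°C, giving 13.94°C.
From 1200 m to 2100 m (saturated): cools by 4.7 × 0.9 = 4.23°C, giving 9.71°C.
From 2100 m to 1200 m (dry descent): warms by 9.6 × 0.9 = 8.64°C, giving 18.35°C.

18.35°C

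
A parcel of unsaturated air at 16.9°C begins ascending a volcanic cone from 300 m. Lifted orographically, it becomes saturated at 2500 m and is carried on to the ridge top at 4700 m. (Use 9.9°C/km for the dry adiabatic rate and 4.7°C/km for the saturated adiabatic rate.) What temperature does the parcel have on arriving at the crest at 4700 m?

-15.22°C

Dry to 2500 m: -9.9 × 2.2 km = -21.78°C, so T = -4.88°C.
Saturated to 4700 m: -4.7 × 2.2 km = -10.34°C, so T = -15.22°C.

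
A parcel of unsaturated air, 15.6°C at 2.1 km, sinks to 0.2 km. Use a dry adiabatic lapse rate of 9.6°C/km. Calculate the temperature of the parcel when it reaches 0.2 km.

2100 → 200 m (dry adiabatic, 9.6°C/km): ΔT = +9.6 × 1.9 = +18.24°C → T = 33.84°C

33.84°C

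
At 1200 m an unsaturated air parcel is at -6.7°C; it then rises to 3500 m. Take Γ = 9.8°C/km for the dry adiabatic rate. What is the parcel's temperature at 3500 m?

1200 → 3500 m (dry adiabatic, 9.8°C/km): ΔT = -9.8 × 2.3 = -22.54°C → T = -29.24°C

-29.24°C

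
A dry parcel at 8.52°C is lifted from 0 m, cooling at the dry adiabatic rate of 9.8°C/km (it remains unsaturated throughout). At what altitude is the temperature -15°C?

2400 m

Height above start = (8.52 − (-15)) / 9.8 = 2.4 km
Altitude = 0 m + 2400 m = 2400 m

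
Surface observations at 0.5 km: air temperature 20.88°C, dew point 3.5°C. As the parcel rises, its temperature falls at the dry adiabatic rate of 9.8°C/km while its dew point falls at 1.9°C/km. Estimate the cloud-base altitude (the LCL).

T and T_d converge at 9.8 − 1.9 = 7.9°C per km
Height above start = (20.88 − 3.5) / 7.9 = 2.2 km
LCL altitude = 500 m + 2200 m = 2700 m

2.7 km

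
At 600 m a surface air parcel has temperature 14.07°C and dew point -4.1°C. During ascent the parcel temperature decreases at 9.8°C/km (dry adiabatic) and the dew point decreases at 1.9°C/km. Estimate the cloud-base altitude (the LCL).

T and T_d converge at 9.8 − 1.9 = 7.9°C per km
Height above start = (14.07 − (-4.1)) / 7.9 = 2.3 km
LCL altitude = 600 m + 2300 m = 2900 m

2900 m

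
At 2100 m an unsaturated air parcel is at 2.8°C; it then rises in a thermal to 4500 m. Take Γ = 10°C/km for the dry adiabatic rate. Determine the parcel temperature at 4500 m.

From 2100 m to 4500 m (dry adiabatic): cools by 10 × 2.4 = 24°C, giving -21.2°C.

-21.2°C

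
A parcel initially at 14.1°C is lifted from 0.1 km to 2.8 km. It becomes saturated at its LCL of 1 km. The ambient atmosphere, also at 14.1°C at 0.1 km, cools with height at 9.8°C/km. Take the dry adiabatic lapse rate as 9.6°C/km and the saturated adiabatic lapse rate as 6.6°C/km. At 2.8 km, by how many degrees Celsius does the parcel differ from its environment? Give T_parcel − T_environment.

Parcel:
  From 100 m to 1000 m (dry): cools by 9.6 × 0.9 = 8.64°C, giving 5.46°C.
  From 1000 m to 2800 m (saturated): cools by 6.6 × 1.8 = 11.88°C, giving -6.42°C.
Environment:
  From 100 m to 2800 m (environment): cools by 9.8 × 2.7 = 26.46°C, giving -12.36°C.
T_parcel − T_env = -6.42 − (-12.36) = +5.94°C

+5.94°C (parcel warmer than environment)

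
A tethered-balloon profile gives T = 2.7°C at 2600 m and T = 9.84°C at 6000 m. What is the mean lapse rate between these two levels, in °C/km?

-2.1°C/km

Γ = −ΔT/Δz = (2.7 − 9.84) / (6000 − 2600) m
  = -7.14°C / 3.4 km = -2.1°C/km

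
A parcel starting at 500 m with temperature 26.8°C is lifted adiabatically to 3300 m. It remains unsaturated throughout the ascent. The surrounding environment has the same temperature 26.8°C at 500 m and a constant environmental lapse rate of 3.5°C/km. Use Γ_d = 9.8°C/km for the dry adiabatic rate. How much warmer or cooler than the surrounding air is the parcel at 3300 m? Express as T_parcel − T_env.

-17.64°C (parcel cooler than environment)

Parcel:
  Dry to 3300 m: -9.8 × 2.8 km = -27.44°C, so T = -0.64°C.
Environment:
  Environment to 3300 m: -3.5 × 2.8 km = -9.8°C, so T = 17°C.
T_parcel − T_env = -0.64 − 17 = -17.64°C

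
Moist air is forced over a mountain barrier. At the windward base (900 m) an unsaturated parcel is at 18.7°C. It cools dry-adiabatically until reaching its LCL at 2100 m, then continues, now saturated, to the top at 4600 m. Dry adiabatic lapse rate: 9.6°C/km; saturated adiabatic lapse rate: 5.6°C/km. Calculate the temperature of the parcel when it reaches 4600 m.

From 900 m to 2100 m (dry): cools by 9.6 × 1.2 = 11.52°C, giving 7.18°C.
From 2100 m to 4600 m (saturated): cools by 5.6 × 2.5 = 14°C, giving -6.82°C.

-6.82°C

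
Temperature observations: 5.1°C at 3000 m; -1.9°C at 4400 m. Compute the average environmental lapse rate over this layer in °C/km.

5°C/km

Γ = −ΔT/Δz = (5.1 − (-1.9)) / (4400 − 3000) m
  = 7°C / 1.4 km = 5°C/km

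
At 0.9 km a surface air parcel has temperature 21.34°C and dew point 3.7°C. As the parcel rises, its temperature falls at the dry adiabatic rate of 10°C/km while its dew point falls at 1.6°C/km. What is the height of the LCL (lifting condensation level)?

3 km

T and T_d converge at 10 − 1.6 = 8.4°C per km
Height above start = (21.34 − 3.7) / 8.4 = 2.1 km
LCL altitude = 900 m + 2100 m = 3000 m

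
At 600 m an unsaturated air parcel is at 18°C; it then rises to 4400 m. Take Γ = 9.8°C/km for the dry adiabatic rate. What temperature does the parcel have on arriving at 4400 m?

600 → 4400 m (dry adiabatic, 9.8°C/km): ΔT = -9.8 × 3.8 = -37.24°C → T = -19.24°C

-19.24°C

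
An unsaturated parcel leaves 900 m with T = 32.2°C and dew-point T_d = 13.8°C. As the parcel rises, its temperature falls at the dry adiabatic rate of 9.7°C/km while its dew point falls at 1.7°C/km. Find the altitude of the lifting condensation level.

T and T_d converge at 9.7 − 1.7 = 8°C per km
Height above start = (32.2 − 13.8) / 8 = 2.3 km
LCL altitude = 900 m + 2300 m = 3200 m

3200 m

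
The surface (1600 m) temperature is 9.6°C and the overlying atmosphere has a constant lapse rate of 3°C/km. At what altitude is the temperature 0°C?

Height above start = (9.6 − 0) / 3 = 3.2 km
Altitude = 1600 m + 3200 m = 4800 m

4800 m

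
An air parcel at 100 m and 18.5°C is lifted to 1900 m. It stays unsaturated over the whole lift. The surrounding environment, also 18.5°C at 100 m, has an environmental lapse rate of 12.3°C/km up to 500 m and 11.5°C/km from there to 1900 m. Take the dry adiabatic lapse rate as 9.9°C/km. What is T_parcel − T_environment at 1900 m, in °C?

+3.2°C (parcel warmer than environment)

Parcel:
  From 100 m to 1900 m (dry): cools by 9.9 × 1.8 = 17.82°C, giving 0.68°C.
Environment:
  From 100 m to 500 m (environment, lower layer): cools by 12.3 × 0.4 = 4.92°C, giving 13.58°C.
  From 500 m to 1900 m (environment, upper layer): cools by 11.5 × 1.4 = 16.1°C, giving -2.52°C.
T_parcel − T_env = 0.68 − (-2.52) = +3.2°C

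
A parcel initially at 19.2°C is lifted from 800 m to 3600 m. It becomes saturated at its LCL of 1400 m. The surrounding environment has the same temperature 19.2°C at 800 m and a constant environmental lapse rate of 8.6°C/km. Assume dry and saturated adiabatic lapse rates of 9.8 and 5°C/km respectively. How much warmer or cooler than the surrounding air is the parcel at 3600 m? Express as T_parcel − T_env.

Parcel:
  From 800 m to 1400 m (dry): cools by 9.8 × 0.6 = 5.88°C, giving 13.32°C.
  From 1400 m to 3600 m (saturated): cools by 5 × 2.2 = 11°C, giving 2.32°C.
Environment:
  From 800 m to 3600 m (environment): cools by 8.6 × 2.8 = 24.08°C, giving -4.88°C.
T_parcel − T_env = 2.32 − (-4.88) = +7.2°C

+7.2°C (parcel warmer than environment)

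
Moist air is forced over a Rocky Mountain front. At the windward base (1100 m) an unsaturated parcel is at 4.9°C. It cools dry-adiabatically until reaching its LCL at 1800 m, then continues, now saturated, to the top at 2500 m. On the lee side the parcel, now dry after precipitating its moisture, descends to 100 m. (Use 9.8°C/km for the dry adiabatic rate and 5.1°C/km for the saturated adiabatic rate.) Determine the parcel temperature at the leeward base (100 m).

1100–1800 m, dry: Δz = 0.7 km ⇒ ΔT = -6.86°C; T = -1.96°C
1800–2500 m, saturated: Δz = 0.7 km ⇒ ΔT = -3.57°C; T = -5.53°C
2500–100 m, dry descent: Δz = 2.4 km ⇒ ΔT = +23.52°C; T = 17.99°C

17.99°C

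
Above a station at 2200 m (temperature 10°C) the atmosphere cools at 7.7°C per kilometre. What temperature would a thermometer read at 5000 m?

Environmental to 5000 m: -7.7 × 2.8 km = -21.56°C, so T = -11.56°C.

-11.56°C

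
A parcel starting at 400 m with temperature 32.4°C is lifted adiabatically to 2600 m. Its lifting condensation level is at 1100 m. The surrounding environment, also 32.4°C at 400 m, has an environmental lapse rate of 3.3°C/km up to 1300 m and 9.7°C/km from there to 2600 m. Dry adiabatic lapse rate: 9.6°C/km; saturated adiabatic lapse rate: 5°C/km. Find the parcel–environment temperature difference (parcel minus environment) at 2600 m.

+1.36°C (parcel warmer than environment)

Parcel:
  400 → 1100 m (dry, 9.6°C/km): ΔT = -9.6 × 0.7 = -6.72°C → T = 25.68°C
  1100 → 2600 m (saturated, 5°C/km): ΔT = -5 × 1.5 = -7.5°C → T = 18.18°C
Environment:
  400 → 1300 m (environment, lower layer, 3.3°C/km): ΔT = -3.3 × 0.9 = -2.97°C → T = 29.43°C
  1300 → 2600 m (environment, upper layer, 9.7°C/km): ΔT = -9.7 × 1.3 = -12.61°C → T = 16.82°C
T_parcel − T_env = 18.18 − 16.82 = +1.36°C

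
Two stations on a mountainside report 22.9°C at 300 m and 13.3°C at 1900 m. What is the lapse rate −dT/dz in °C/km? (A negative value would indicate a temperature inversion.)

Γ = −ΔT/Δz = (22.9 − 13.3) / (1900 − 300) m
  = 9.6°C / 1.6 km = 6°C/km

6°C/km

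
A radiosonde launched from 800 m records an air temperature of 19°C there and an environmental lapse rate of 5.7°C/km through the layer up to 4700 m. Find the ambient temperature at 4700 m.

Environmental to 4700 m: -5.7 × 3.9 km = -22.23°C, so T = -3.23°C.

-3.23°C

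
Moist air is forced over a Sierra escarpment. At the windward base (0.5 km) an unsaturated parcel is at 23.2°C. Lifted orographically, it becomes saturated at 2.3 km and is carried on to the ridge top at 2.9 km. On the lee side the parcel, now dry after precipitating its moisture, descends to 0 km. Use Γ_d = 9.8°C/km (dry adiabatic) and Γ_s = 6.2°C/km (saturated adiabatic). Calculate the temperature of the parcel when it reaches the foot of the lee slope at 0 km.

30.26°C

500 → 2300 m (dry, 9.8°C/km): ΔT = -9.8 × 1.8 = -17.64°C → T = 5.56°C
2300 → 2900 m (saturated, 6.2°C/km): ΔT = -6.2 × 0.6 = -3.72°C → T = 1.84°C
2900 → 0 m (dry descent, 9.8°C/km): ΔT = +9.8 × 2.9 = +28.42°C → T = 30.26°C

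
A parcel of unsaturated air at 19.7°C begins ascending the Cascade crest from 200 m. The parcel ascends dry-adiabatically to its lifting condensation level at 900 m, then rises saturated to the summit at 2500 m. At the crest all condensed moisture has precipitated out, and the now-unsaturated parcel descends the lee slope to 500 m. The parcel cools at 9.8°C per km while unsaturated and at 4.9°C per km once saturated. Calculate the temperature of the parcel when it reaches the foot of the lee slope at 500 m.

24.6°C

Dry to 900 m: -9.8 × 0.7 km = -6.86°C, so T = 12.84°C.
Saturated to 2500 m: -4.9 × 1.6 km = -7.84°C, so T = 5°C.
Dry descent to 500 m: +9.8 × 2 km = +19.6°C, so T = 24.6°C.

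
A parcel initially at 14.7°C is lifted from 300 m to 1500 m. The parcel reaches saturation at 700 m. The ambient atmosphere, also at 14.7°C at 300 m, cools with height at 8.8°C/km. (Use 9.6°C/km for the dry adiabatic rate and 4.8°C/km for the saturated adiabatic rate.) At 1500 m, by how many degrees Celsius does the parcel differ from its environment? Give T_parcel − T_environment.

+2.88°C (parcel warmer than environment)

Parcel:
  Dry to 700 m: -9.6 × 0.4 km = -3.84°C, so T = 10.86°C.
  Saturated to 1500 m: -4.8 × 0.8 km = -3.84°C, so T = 7.02°C.
Environment:
  Environment to 1500 m: -8.8 × 1.2 km = -10.56°C, so T = 4.14°C.
T_parcel − T_env = 7.02 − 4.14 = +2.88°C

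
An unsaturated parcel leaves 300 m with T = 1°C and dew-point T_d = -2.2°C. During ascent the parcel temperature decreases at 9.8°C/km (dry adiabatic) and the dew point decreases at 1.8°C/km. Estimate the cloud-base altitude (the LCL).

T and T_d converge at 9.8 − 1.8 = 8°C per km
Height above start = (1 − (-2.2)) / 8 = 0.4 km
LCL altitude = 300 m + 400 m = 700 m

700 m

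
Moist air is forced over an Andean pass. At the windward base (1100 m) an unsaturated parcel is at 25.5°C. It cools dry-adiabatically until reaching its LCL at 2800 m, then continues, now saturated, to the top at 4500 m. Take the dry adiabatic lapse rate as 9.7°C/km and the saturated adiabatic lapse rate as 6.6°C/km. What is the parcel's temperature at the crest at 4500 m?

-2.21°C

From 1100 m to 2800 m (dry): cools by 9.7 × 1.7 = 16.49°C, giving 9.01°C.
From 2800 m to 4500 m (saturated): cools by 6.6 × 1.7 = 11.22°C, giving -2.21°C.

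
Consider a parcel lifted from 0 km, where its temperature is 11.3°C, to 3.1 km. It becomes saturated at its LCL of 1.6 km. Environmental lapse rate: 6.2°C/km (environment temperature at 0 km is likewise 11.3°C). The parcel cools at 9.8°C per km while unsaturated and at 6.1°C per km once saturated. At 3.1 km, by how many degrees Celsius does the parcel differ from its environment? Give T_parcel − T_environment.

Parcel:
  0 → 1600 m (dry, 9.8°C/km): ΔT = -9.8 × 1.6 = -15.68°C → T = -4.38°C
  1600 → 3100 m (saturated, 6.1°C/km): ΔT = -6.1 × 1.5 = -9.15°C → T = -13.53°C
Environment:
  0 → 3100 m (environment, 6.2°C/km): ΔT = -6.2 × 3.1 = -19.22°C → T = -7.92°C
T_parcel − T_env = -13.53 − (-7.92) = -5.61°C

-5.61°C (parcel cooler than environment)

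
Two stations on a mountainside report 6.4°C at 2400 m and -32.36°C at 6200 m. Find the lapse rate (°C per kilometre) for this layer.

10.2°C/km

Γ = −ΔT/Δz = (6.4 − (-32.36)) / (6200 − 2400) m
  = 38.76°C / 3.8 km = 10.2°C/km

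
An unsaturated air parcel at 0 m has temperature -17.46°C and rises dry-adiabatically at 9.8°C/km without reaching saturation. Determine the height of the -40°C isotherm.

Height above start = (-17.46 − (-40)) / 9.8 = 2.3 km
Altitude = 0 m + 2300 m = 2300 m

2300 m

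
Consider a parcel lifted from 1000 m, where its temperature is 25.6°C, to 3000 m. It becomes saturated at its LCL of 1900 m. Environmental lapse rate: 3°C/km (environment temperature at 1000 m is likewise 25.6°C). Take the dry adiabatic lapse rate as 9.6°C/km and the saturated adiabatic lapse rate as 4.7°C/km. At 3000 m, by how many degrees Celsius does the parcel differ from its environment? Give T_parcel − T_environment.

-7.81°C (parcel cooler than environment)

Parcel:
  1000–1900 m, dry: Δz = 0.9 km ⇒ ΔT = -8.64°C; T = 16.96°C
  1900–3000 m, saturated: Δz = 1.1 km ⇒ ΔT = -5.17°C; T = 11.79°C
Environment:
  1000–3000 m, environment: Δz = 2 km ⇒ ΔT = -6°C; T = 19.6°C
T_parcel − T_env = 11.79 − 19.6 = -7.81°C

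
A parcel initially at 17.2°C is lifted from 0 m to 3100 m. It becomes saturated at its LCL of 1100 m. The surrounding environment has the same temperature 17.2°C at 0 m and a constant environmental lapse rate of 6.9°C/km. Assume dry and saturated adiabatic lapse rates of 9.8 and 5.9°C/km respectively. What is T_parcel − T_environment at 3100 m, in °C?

Parcel:
  Dry to 1100 m: -9.8 × 1.1 km = -10.78°C, so T = 6.42°C.
  Saturated to 3100 m: -5.9 × 2 km = -11.8°C, so T = -5.38°C.
Environment:
  Environment to 3100 m: -6.9 × 3.1 km = -21.39°C, so T = -4.19°C.
T_parcel − T_env = -5.38 − (-4.19) = -1.19°C

-1.19°C (parcel cooler than environment)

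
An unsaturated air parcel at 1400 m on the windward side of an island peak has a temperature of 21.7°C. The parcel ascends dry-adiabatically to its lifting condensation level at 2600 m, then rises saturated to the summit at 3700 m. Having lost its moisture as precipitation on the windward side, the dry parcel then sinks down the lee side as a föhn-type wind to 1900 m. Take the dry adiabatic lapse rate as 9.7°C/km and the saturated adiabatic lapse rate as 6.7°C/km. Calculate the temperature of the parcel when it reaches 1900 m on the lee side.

20.15°C

From 1400 m to 2600 m (dry): cools by 9.7 × 1.2 = 11.64°C, giving 10.06°C.
From 2600 m to 3700 m (saturated): cools by 6.7 × 1.1 = 7.37°C, giving 2.69°C.
From 3700 m to 1900 m (dry descent): warms by 9.7 × 1.8 = 17.46°C, giving 20.15°C.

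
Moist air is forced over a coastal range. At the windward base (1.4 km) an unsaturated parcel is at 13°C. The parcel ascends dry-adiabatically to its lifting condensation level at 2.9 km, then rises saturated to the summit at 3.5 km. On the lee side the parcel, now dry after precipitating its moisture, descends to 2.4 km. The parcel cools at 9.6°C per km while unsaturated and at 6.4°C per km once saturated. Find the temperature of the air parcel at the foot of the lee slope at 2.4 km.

5.32°C

1400 → 2900 m (dry, 9.6°C/km): ΔT = -9.6 × 1.5 = -14.4°C → T = -1.4°C
2900 → 3500 m (saturated, 6.4°C/km): ΔT = -6.4 × 0.6 = -3.84°C → T = -5.24°C
3500 → 2400 m (dry descent, 9.6°C/km): ΔT = +9.6 × 1.1 = +10.56°C → T = 5.32°C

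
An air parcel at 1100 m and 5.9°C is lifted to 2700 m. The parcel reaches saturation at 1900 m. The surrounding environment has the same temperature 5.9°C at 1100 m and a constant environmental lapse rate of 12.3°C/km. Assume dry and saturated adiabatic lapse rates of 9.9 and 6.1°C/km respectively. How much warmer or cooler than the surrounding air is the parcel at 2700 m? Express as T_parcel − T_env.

+6.88°C (parcel warmer than environment)

Parcel:
  1100 → 1900 m (dry, 9.9°C/km): ΔT = -9.9 × 0.8 = -7.92°C → T = -2.02°C
  1900 → 2700 m (saturated, 6.1°C/km): ΔT = -6.1 × 0.8 = -4.88°C → T = -6.9°C
Environment:
  1100 → 2700 m (environment, 12.3°C/km): ΔT = -12.3 × 1.6 = -19.68°C → T = -13.78°C
T_parcel − T_env = -6.9 − (-13.78) = +6.88°C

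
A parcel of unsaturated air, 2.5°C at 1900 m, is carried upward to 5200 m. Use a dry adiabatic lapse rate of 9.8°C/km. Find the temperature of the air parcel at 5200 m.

From 1900 m to 5200 m (dry adiabatic): cools by 9.8 × 3.3 = 32.34°C, giving -29.84°C.

-29.84°C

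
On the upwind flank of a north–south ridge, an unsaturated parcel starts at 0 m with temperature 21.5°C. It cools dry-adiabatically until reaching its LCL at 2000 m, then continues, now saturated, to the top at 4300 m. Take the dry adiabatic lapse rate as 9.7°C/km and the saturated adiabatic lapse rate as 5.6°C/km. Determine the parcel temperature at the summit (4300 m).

Dry to 2000 m: -9.7 × 2 km = -19.4°C, so T = 2.1°C.
Saturated to 4300 m: -5.6 × 2.3 km = -12.88°C, so T = -10.78°C.

-10.78°C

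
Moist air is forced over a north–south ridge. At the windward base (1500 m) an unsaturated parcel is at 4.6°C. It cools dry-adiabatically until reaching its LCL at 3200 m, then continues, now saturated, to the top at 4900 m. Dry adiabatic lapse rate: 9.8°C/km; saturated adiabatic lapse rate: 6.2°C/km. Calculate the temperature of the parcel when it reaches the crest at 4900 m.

-22.6°C

From 1500 m to 3200 m (dry): cools by 9.8 × 1.7 = 16.66°C, giving -12.06°C.
From 3200 m to 4900 m (saturated): cools by 6.2 × 1.7 = 10.54°C, giving -22.6°C.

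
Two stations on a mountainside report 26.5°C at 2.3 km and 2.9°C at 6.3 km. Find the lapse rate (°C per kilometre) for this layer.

Γ = −ΔT/Δz = (26.5 − 2.9) / (6300 − 2300) m
  = 23.6°C / 4 km = 5.9°C/km

5.9°C/km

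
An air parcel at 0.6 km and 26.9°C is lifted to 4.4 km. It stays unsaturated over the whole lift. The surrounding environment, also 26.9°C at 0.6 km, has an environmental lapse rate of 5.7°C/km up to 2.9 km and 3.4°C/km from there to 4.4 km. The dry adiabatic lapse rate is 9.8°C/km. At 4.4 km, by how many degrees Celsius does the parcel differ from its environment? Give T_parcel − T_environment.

Parcel:
  Dry to 4400 m: -9.8 × 3.8 km = -37.24°C, so T = -10.34°C.
Environment:
  Environment, lower layer to 2900 m: -5.7 × 2.3 km = -13.11°C, so T = 13.79°C.
  Environment, upper layer to 4400 m: -3.4 × 1.5 km = -5.1°C, so T = 8.69°C.
T_parcel − T_env = -10.34 − 8.69 = -19.03°C

-19.03°C (parcel cooler than environment)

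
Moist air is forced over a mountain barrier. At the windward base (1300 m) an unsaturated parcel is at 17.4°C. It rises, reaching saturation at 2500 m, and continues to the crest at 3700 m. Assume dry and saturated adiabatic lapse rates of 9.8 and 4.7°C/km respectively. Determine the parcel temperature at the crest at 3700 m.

1300 → 2500 m (dry, 9.8°C/km): ΔT = -9.8 × 1.2 = -11.76°C → T = 5.64°C
2500 → 3700 m (saturated, 4.7°C/km): ΔT = -4.7 × 1.2 = -5.64°C → T = 0°C

0°C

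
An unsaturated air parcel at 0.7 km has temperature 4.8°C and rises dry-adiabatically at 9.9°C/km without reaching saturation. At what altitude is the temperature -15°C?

Height above start = (4.8 − (-15)) / 9.9 = 2 km
Altitude = 700 m + 2000 m = 2700 m

2.7 km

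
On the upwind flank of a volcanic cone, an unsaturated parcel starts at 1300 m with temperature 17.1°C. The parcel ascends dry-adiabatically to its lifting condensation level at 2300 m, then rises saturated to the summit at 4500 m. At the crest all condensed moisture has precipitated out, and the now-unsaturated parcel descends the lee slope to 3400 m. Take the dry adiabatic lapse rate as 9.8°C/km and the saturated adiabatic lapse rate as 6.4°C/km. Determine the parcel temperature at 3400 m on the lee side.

4°C

From 1300 m to 2300 m (dry): cools by 9.8 × 1 = 9.8°C, giving 7.3°C.
From 2300 m to 4500 m (saturated): cools by 6.4 × 2.2 = 14.08°C, giving -6.78°C.
From 4500 m to 3400 m (dry descent): warms by 9.8 × 1.1 = 10.78°C, giving 4°C.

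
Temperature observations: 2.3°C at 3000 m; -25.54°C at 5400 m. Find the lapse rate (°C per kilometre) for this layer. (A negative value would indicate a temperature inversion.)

Γ = −ΔT/Δz = (2.3 − (-25.54)) / (5400 − 3000) m
  = 27.84°C / 2.4 km = 11.6°C/km

11.6°C/km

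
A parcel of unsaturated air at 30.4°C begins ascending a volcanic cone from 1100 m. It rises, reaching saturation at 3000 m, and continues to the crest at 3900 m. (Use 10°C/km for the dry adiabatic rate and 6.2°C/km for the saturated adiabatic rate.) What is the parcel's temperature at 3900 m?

5.82°C

1100–3000 m, dry: Δz = 1.9 km ⇒ ΔT = -19°C; T = 11.4°C
3000–3900 m, saturated: Δz = 0.9 km ⇒ ΔT = -5.58°C; T = 5.82°C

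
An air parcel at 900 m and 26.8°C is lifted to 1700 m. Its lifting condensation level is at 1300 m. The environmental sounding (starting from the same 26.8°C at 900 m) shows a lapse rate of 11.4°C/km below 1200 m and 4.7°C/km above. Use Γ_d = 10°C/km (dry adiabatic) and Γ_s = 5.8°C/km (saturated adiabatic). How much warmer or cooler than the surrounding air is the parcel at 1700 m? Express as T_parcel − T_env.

Parcel:
  Dry to 1300 m: -10 × 0.4 km = -4°C, so T = 22.8°C.
  Saturated to 1700 m: -5.8 × 0.4 km = -2.32°C, so T = 20.48°C.
Environment:
  Environment, lower layer to 1200 m: -11.4 × 0.3 km = -3.42°C, so T = 23.38°C.
  Environment, upper layer to 1700 m: -4.7 × 0.5 km = -2.35°C, so T = 21.03°C.
T_parcel − T_env = 20.48 − 21.03 = -0.55°C

-0.55°C (parcel cooler than environment)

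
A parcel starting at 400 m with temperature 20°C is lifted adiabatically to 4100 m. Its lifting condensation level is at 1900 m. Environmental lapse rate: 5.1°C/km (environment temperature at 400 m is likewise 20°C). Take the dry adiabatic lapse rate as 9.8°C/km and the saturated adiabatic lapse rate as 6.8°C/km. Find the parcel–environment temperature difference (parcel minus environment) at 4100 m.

-10.79°C (parcel cooler than environment)

Parcel:
  Dry to 1900 m: -9.8 × 1.5 km = -14.7°C, so T = 5.3°C.
  Saturated to 4100 m: -6.8 × 2.2 km = -14.96°C, so T = -9.66°C.
Environment:
  Environment to 4100 m: -5.1 × 3.7 km = -18.87°C, so T = 1.13°C.
T_parcel − T_env = -9.66 − 1.13 = -10.79°C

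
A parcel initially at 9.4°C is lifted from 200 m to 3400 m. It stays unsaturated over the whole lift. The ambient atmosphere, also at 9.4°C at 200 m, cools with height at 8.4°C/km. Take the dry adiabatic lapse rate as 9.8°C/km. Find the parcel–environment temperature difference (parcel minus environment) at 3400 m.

-4.48°C (parcel cooler than environment)

Parcel:
  200 → 3400 m (dry, 9.8°C/km): ΔT = -9.8 × 3.2 = -31.36°C → T = -21.96°C
Environment:
  200 → 3400 m (environment, 8.4°C/km): ΔT = -8.4 × 3.2 = -26.88°C → T = -17.48°C
T_parcel − T_env = -21.96 − (-17.48) = -4.48°C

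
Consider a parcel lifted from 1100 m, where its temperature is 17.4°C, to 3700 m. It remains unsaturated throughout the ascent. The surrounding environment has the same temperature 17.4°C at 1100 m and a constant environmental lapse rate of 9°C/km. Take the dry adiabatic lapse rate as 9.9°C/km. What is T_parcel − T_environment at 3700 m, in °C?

Parcel:
  Dry to 3700 m: -9.9 × 2.6 km = -25.74°C, so T = -8.34°C.
Environment:
  Environment to 3700 m: -9 × 2.6 km = -23.4°C, so T = -6°C.
T_parcel − T_env = -8.34 − (-6) = -2.34°C

-2.34°C (parcel cooler than environment)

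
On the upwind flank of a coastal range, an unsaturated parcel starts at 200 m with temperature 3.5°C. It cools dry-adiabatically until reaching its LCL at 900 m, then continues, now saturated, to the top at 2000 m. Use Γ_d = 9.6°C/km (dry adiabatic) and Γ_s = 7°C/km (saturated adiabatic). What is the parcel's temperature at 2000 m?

200 → 900 m (dry, 9.6°C/km): ΔT = -9.6 × 0.7 = -6.72°C → T = -3.22°C
900 → 2000 m (saturated, 7°C/km): ΔT = -7 × 1.1 = -7.7°C → T = -10.92°C

-10.92°C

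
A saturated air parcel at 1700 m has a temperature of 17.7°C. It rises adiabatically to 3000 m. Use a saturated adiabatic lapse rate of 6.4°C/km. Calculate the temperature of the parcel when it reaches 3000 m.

1700–3000 m, saturated adiabatic: Δz = 1.3 km ⇒ ΔT = -8.32°C; T = 9.38°C

9.38°C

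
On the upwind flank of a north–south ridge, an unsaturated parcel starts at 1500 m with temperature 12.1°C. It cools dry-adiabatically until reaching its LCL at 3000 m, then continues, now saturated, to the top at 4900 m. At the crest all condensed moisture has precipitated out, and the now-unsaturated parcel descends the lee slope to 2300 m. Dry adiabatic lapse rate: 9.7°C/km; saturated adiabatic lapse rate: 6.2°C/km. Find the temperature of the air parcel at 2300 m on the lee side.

10.99°C

1500–3000 m, dry: Δz = 1.5 km ⇒ ΔT = -14.55°C; T = -2.45°C
3000–4900 m, saturated: Δz = 1.9 km ⇒ ΔT = -11.78°C; T = -14.23°C
4900–2300 m, dry descent: Δz = 2.6 km ⇒ ΔT = +25.22°C; T = 10.99°C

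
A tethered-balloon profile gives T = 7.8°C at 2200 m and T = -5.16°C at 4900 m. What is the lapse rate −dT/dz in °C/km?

Γ = −ΔT/Δz = (7.8 − (-5.16)) / (4900 − 2200) m
  = 12.96°C / 2.7 km = 4.8°C/km

4.8°C/km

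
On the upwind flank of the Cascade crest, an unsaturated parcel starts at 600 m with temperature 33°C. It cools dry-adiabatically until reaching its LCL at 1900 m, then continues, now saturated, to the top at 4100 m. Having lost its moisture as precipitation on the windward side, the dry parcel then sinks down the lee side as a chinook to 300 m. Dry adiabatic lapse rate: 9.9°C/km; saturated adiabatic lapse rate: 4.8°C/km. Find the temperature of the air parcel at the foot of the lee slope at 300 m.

600–1900 m, dry: Δz = 1.3 km ⇒ ΔT = -12.87°C; T = 20.13°C
1900–4100 m, saturated: Δz = 2.2 km ⇒ ΔT = -10.56°C; T = 9.57°C
4100–300 m, dry descent: Δz = 3.8 km ⇒ ΔT = +37.62°C; T = 47.19°C

47.19°C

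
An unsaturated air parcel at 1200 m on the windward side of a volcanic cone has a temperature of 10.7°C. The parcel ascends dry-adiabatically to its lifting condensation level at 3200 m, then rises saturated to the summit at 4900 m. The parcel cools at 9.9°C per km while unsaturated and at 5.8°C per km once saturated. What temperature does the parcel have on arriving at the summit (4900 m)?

-18.96°C

From 1200 m to 3200 m (dry): cools by 9.9 × 2 = 19.8°C, giving -9.1°C.
From 3200 m to 4900 m (saturated): cools by 5.8 × 1.7 = 9.86°C, giving -18.96°C.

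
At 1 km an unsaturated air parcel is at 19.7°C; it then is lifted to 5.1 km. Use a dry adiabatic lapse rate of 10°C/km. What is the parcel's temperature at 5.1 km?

-21.3°C

Dry adiabatic to 5100 m: -10 × 4.1 km = -41°C, so T = -21.3°C.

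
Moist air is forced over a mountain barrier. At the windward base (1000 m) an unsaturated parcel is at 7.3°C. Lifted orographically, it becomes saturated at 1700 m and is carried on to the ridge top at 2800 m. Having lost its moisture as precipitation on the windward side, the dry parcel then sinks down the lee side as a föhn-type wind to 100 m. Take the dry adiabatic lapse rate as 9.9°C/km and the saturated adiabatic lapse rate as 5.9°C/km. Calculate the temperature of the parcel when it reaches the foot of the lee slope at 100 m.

20.61°C

1000–1700 m, dry: Δz = 0.7 km ⇒ ΔT = -6.93°C; T = 0.37°C
1700–2800 m, saturated: Δz = 1.1 km ⇒ ΔT = -6.49°C; T = -6.12°C
2800–100 m, dry descent: Δz = 2.7 km ⇒ ΔT = +26.73°C; T = 20.61°C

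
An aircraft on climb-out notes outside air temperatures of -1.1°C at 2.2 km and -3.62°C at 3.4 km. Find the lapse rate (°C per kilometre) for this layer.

2.1°C/km

Γ = −ΔT/Δz = (-1.1 − (-3.62)) / (3400 − 2200) m
  = 2.52°C / 1.2 km = 2.1°C/km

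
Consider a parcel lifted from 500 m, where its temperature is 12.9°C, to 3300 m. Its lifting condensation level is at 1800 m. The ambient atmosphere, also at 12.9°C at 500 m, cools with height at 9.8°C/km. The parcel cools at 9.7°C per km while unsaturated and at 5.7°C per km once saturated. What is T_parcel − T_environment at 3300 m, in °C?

Parcel:
  500–1800 m, dry: Δz = 1.3 km ⇒ ΔT = -12.61°C; T = 0.29°C
  1800–3300 m, saturated: Δz = 1.5 km ⇒ ΔT = -8.55°C; T = -8.26°C
Environment:
  500–3300 m, environment: Δz = 2.8 km ⇒ ΔT = -27.44°C; T = -14.54°C
T_parcel − T_env = -8.26 − (-14.54) = +6.28°C

+6.28°C (parcel warmer than environment)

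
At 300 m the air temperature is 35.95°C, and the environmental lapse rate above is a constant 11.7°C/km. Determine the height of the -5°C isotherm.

Height above start = (35.95 − (-5)) / 11.7 = 3.5 km
Altitude = 300 m + 3500 m = 3800 m

3800 m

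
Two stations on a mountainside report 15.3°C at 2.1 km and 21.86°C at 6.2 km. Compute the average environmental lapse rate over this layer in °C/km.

-1.6°C/km

Γ = −ΔT/Δz = (15.3 − 21.86) / (6200 − 2100) m
  = -6.56°C / 4.1 km = -1.6°C/km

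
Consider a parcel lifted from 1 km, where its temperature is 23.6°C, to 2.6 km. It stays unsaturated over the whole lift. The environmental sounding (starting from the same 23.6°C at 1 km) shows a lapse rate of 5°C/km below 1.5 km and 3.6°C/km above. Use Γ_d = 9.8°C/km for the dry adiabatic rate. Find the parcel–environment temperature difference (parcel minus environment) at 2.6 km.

-9.22°C (parcel cooler than environment)

Parcel:
  From 1000 m to 2600 m (dry): cools by 9.8 × 1.6 = 15.68°C, giving 7.92°C.
Environment:
  From 1000 m to 1500 m (environment, lower layer): cools by 5 × 0.5 = 2.5°C, giving 21.1°C.
  From 1500 m to 2600 m (environment, upper layer): cools by 3.6 × 1.1 = 3.96°C, giving 17.14°C.
T_parcel − T_env = 7.92 − 17.14 = -9.22°C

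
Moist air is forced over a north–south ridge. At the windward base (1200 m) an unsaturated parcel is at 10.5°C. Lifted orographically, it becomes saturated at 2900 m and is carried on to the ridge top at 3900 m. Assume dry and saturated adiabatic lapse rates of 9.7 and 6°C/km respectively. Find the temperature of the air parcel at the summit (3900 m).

-11.99°C

From 1200 m to 2900 m (dry): cools by 9.7 × 1.7 = 16.49°C, giving -5.99°C.
From 2900 m to 3900 m (saturated): cools by 6 × 1 = 6°C, giving -11.99°C.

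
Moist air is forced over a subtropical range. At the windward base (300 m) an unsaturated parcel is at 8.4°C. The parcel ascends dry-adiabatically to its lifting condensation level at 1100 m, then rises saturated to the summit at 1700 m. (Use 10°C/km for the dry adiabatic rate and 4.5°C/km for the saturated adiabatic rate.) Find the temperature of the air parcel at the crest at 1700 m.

-2.3°C

300 → 1100 m (dry, 10°C/km): ΔT = -10 × 0.8 = -8°C → T = 0.4°C
1100 → 1700 m (saturated, 4.5°C/km): ΔT = -4.5 × 0.6 = -2.7°C → T = -2.3°C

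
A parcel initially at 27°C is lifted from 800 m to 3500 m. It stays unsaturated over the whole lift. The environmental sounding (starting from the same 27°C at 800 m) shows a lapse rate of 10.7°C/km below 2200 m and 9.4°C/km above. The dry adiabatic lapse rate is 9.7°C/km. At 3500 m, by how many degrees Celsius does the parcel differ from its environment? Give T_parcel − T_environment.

+1.01°C (parcel warmer than environment)

Parcel:
  Dry to 3500 m: -9.7 × 2.7 km = -26.19°C, so T = 0.81°C.
Environment:
  Environment, lower layer to 2200 m: -10.7 × 1.4 km = -14.98°C, so T = 12.02°C.
  Environment, upper layer to 3500 m: -9.4 × 1.3 km = -12.22°C, so T = -0.2°C.
T_parcel − T_env = 0.81 − (-0.2) = +1.01°C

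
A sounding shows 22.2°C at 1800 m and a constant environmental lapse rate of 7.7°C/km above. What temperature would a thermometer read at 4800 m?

-0.9°C

1800 → 4800 m (environmental, 7.7°C/km): ΔT = -7.7 × 3 = -23.1°C → T = -0.9°C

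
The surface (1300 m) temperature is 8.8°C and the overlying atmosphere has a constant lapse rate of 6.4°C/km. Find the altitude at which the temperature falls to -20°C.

Height above start = (8.8 − (-20)) / 6.4 = 4.5 km
Altitude = 1300 m + 4500 m = 5800 m

5800 m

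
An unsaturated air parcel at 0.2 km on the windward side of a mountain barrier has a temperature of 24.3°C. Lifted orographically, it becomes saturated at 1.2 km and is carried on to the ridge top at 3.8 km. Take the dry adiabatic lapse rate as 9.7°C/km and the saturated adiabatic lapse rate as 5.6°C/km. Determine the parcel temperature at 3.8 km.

0.04°C

From 200 m to 1200 m (dry): cools by 9.7 × 1 = 9.7°C, giving 14.6°C.
From 1200 m to 3800 m (saturated): cools by 5.6 × 2.6 = 14.56°C, giving 0.04°C.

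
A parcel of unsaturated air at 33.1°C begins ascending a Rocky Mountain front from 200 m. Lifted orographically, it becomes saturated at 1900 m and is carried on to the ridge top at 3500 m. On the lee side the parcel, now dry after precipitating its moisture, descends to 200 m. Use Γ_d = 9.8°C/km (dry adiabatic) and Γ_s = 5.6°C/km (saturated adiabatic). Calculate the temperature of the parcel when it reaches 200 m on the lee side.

39.82°C

Dry to 1900 m: -9.8 × 1.7 km = -16.66°C, so T = 16.44°C.
Saturated to 3500 m: -5.6 × 1.6 km = -8.96°C, so T = 7.48°C.
Dry descent to 200 m: +9.8 × 3.3 km = +32.34°C, so T = 39.82°C.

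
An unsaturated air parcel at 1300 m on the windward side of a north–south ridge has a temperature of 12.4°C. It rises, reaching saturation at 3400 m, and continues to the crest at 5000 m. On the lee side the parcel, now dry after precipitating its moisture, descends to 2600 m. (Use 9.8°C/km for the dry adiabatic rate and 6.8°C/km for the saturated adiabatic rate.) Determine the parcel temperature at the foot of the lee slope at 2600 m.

4.46°C

1300 → 3400 m (dry, 9.8°C/km): ΔT = -9.8 × 2.1 = -20.58°C → T = -8.18°C
3400 → 5000 m (saturated, 6.8°C/km): ΔT = -6.8 × 1.6 = -10.88°C → T = -19.06°C
5000 → 2600 m (dry descent, 9.8°C/km): ΔT = +9.8 × 2.4 = +23.52°C → T = 4.46°C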